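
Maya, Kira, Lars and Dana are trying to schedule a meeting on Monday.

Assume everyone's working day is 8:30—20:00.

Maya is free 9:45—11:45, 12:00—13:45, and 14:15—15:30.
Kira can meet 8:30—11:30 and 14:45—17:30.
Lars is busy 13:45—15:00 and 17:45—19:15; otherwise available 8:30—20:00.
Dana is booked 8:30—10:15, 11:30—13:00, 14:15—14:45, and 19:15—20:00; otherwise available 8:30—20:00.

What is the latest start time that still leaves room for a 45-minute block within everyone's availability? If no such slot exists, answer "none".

Lars free within 08:30–20:00: 08:30–13:45, 15:00–17:45, 19:15–20:00.
Dana free within 08:30–20:00: 10:15–11:30, 13:00–14:15, 14:45–19:15.
Maya ∩ Kira: 09:45–11:30, 14:45–15:30.
Maya ∩ Kira ∩ Lars: 09:45–11:30, 15:00–15:30.
Maya ∩ Kira ∩ Lars ∩ Dana: 10:15–11:30, 15:00–15:30.
Windows ≥ 45 min: 10:15–11:30.
Latest start in the last window 10:15–11:30 is 11:30 − 45 min = 10:45.

10:45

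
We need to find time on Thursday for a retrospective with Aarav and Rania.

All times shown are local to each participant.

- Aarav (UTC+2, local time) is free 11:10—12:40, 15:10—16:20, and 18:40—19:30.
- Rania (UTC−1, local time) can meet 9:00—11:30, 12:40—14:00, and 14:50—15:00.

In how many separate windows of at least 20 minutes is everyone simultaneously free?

2

Aarav → UTC: 09:10–10:40, 13:10–14:20, 16:40–17:30.
Rania → UTC: 10:00–12:30, 13:40–15:00, 15:50–16:00.
Aarav ∩ Rania: 10:00–10:40, 13:40–14:20.
Windows ≥ 20 min: 10:00–10:40, 13:40–14:20.
That's 2 windows.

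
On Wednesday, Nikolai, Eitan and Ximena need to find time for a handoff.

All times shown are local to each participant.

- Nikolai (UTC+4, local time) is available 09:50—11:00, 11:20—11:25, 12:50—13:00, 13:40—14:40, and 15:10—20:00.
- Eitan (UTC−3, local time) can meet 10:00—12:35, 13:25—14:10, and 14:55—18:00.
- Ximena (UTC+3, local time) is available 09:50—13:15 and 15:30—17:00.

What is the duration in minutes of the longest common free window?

60 minutes

Nikolai → UTC: 05:50–07:00, 07:20–07:25, 08:50–09:00, 09:40–10:40, 11:10–16:00.
Eitan → UTC: 13:00–15:35, 16:25–17:10, 17:55–21:00.
Ximena → UTC: 06:50–10:15, 12:30–14:00.
Nikolai ∩ Eitan: 13:00–15:35.
Nikolai ∩ Eitan ∩ Ximena: 13:00–14:00.
Single common window of 60 minutes.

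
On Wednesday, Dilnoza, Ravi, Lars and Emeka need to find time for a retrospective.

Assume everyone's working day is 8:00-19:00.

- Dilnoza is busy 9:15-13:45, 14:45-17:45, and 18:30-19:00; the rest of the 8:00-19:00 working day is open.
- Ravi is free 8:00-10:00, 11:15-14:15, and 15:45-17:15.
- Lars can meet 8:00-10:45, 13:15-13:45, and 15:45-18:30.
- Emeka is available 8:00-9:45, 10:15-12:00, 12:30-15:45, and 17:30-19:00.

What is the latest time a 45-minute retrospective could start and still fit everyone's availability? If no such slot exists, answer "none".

Dilnoza free within 08:00–19:00: 08:00–09:15, 13:45–14:45, 17:45–18:30.
Dilnoza ∩ Ravi: 08:00–09:15, 13:45–14:15.
Dilnoza ∩ Ravi ∩ Lars: 08:00–09:15.
Dilnoza ∩ Ravi ∩ Lars ∩ Emeka: 08:00–09:15.
Windows ≥ 45 min: 08:00–09:15.
Latest start in the last window 08:00–09:15 is 09:15 − 45 min = 08:30.

08:30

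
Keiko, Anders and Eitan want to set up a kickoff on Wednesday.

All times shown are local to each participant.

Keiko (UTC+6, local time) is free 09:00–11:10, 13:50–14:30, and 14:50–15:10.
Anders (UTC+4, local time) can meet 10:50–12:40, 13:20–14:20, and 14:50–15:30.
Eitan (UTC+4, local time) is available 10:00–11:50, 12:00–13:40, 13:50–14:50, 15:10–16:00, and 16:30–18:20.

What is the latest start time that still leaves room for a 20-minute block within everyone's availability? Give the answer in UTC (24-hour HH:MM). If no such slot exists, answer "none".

08:10

Keiko → UTC: 03:00–05:10, 07:50–08:30, 08:50–09:10.
Anders → UTC: 06:50–08:40, 09:20–10:20, 10:50–11:30.
Eitan → UTC: 06:00–07:50, 08:00–09:40, 09:50–10:50, 11:10–12:00, 12:30–14:20.
Keiko ∩ Anders: 07:50–08:30.
Keiko ∩ Anders ∩ Eitan: 08:00–08:30.
Windows ≥ 20 min: 08:00–08:30.
Latest start in the last window 08:00–08:30 is 08:30 − 20 min = 08:10.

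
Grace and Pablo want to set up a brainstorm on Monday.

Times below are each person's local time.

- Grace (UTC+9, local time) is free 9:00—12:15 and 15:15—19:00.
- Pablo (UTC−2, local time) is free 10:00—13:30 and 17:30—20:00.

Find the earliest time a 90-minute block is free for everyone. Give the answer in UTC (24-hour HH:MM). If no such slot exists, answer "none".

Grace → UTC: 00:00–03:15, 06:15–10:00.
Pablo → UTC: 12:00–15:30, 19:30–22:00.
Grace ∩ Pablo: (none).
Windows ≥ 90 min: (none).

none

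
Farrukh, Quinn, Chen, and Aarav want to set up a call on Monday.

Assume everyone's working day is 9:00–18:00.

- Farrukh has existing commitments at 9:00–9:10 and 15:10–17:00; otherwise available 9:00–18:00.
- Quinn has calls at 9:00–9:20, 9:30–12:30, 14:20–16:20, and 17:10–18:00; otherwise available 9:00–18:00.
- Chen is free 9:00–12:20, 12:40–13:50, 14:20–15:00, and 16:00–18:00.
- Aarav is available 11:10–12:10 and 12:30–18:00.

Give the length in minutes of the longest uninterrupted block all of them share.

70 minutes

Farrukh free within 09:00–18:00: 09:10–15:10, 17:00–18:00.
Quinn free within 09:00–18:00: 09:20–09:30, 12:30–14:20, 16:20–17:10.
Farrukh ∩ Quinn: 09:20–09:30, 12:30–14:20, 17:00–17:10.
Farrukh ∩ Quinn ∩ Chen: 09:20–09:30, 12:40–13:50, 17:00–17:10.
Farrukh ∩ Quinn ∩ Chen ∩ Aarav: 12:40–13:50, 17:00–17:10.
Common window lengths: 70, 10 min; longest is 70.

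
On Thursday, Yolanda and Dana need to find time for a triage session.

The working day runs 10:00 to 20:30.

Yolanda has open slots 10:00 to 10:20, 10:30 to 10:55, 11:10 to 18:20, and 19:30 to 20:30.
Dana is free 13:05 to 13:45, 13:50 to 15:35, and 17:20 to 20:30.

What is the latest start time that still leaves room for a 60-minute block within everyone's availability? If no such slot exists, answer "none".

19:30

Yolanda ∩ Dana: 13:05–13:45, 13:50–15:35, 17:20–18:20, 19:30–20:30.
Windows ≥ 60 min: 13:50–15:35, 17:20–18:20, 19:30–20:30.
Latest start in the last window 19:30–20:30 is 20:30 − 60 min = 19:30.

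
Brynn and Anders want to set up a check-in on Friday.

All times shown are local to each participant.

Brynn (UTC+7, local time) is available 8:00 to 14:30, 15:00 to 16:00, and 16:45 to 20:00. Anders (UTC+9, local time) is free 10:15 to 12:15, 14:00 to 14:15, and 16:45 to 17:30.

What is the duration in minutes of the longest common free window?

120 minutes

Brynn → UTC: 01:00–07:30, 08:00–09:00, 09:45–13:00.
Anders → UTC: 01:15–03:15, 05:00–05:15, 07:45–08:30.
Brynn ∩ Anders: 01:15–03:15, 05:00–05:15, 08:00–08:30.
Common window lengths: 120, 15, 30 min; longest is 120.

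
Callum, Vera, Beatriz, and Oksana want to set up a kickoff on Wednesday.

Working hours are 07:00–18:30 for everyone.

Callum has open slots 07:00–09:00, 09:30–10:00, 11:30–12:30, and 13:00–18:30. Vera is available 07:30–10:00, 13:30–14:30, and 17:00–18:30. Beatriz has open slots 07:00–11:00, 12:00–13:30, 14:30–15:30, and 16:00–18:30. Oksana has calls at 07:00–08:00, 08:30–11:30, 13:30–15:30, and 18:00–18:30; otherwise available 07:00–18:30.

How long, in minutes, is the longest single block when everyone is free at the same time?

Oksana free within 07:00–18:30: 08:00–08:30, 11:30–13:30, 15:30–18:00.
Callum ∩ Vera: 07:30–09:00, 09:30–10:00, 13:30–14:30, 17:00–18:30.
Callum ∩ Vera ∩ Beatriz: 07:30–09:00, 09:30–10:00, 17:00–18:30.
Callum ∩ Vera ∩ Beatriz ∩ Oksana: 08:00–08:30, 17:00–18:00.
Common window lengths: 30, 60 min; longest is 60.

60 minutes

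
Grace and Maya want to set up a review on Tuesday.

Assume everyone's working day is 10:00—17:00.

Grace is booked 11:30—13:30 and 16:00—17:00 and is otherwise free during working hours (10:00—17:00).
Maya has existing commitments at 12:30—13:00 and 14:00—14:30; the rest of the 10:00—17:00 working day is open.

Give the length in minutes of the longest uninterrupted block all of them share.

Grace free within 10:00–17:00: 10:00–11:30, 13:30–16:00.
Maya free within 10:00–17:00: 10:00–12:30, 13:00–14:00, 14:30–17:00.
Grace ∩ Maya: 10:00–11:30, 13:30–14:00, 14:30–16:00.
Common window lengths: 90, 30, 90 min; longest is 90.

90 minutes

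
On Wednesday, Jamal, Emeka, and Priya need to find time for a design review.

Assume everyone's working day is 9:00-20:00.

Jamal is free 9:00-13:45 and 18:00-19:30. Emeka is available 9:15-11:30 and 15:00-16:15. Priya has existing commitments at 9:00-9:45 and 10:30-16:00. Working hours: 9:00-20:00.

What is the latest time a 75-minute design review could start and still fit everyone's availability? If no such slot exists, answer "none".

none

Priya free within 09:00–20:00: 09:45–10:30, 16:00–20:00.
Jamal ∩ Emeka: 09:15–11:30.
Jamal ∩ Emeka ∩ Priya: 09:45–10:30.
Windows ≥ 75 min: (none).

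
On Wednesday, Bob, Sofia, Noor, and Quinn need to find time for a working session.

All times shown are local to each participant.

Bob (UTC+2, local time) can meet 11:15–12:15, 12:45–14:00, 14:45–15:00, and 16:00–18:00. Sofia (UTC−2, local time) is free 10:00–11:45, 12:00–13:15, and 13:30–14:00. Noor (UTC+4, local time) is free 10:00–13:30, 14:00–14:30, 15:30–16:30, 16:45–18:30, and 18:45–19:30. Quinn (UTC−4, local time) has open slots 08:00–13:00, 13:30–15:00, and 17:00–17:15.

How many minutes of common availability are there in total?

75 minutes

Bob → UTC: 09:15–10:15, 10:45–12:00, 12:45–13:00, 14:00–16:00.
Sofia → UTC: 12:00–13:45, 14:00–15:15, 15:30–16:00.
Noor → UTC: 06:00–09:30, 10:00–10:30, 11:30–12:30, 12:45–14:30, 14:45–15:30.
Quinn → UTC: 12:00–17:00, 17:30–19:00, 21:00–21:15.
Bob ∩ Sofia: 12:45–13:00, 14:00–15:15, 15:30–16:00.
Bob ∩ Sofia ∩ Noor: 12:45–13:00, 14:00–14:30, 14:45–15:15.
Bob ∩ Sofia ∩ Noor ∩ Quinn: 12:45–13:00, 14:00–14:30, 14:45–15:15.
Total common minutes: 15 + 30 + 30 = 75.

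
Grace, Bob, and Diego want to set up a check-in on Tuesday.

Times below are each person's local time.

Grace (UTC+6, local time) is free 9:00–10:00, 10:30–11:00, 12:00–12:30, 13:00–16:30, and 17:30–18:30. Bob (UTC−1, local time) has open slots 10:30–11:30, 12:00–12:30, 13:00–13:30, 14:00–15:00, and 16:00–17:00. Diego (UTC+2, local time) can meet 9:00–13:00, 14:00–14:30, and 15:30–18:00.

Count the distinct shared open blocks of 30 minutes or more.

Grace → UTC: 03:00–04:00, 04:30–05:00, 06:00–06:30, 07:00–10:30, 11:30–12:30.
Bob → UTC: 11:30–12:30, 13:00–13:30, 14:00–14:30, 15:00–16:00, 17:00–18:00.
Diego → UTC: 07:00–11:00, 12:00–12:30, 13:30–16:00.
Grace ∩ Bob: 11:30–12:30.
Grace ∩ Bob ∩ Diego: 12:00–12:30.
Windows ≥ 30 min: 12:00–12:30.
That's 1 window.

1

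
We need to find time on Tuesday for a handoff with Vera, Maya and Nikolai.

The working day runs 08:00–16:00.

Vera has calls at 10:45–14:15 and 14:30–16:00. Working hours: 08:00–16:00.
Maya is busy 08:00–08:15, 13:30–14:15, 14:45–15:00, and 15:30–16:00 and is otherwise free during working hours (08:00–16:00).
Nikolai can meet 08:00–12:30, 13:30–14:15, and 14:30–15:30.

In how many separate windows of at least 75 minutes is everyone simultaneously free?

Vera free within 08:00–16:00: 08:00–10:45, 14:15–14:30.
Maya free within 08:00–16:00: 08:15–13:30, 14:15–14:45, 15:00–15:30.
Vera ∩ Maya: 08:15–10:45, 14:15–14:30.
Vera ∩ Maya ∩ Nikolai: 08:15–10:45.
Windows ≥ 75 min: 08:15–10:45.
That's 1 window.

1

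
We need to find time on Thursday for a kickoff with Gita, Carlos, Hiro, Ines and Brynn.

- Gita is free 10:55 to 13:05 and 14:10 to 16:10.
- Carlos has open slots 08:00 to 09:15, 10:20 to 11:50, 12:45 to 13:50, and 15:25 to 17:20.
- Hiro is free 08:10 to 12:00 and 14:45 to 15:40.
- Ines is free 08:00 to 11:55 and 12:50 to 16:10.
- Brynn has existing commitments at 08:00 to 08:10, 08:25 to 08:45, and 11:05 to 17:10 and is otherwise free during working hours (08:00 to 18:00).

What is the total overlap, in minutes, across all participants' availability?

Brynn free within 08:00–18:00: 08:10–08:25, 08:45–11:05, 17:10–18:00.
Gita ∩ Carlos: 10:55–11:50, 12:45–13:05, 15:25–16:10.
Gita ∩ Carlos ∩ Hiro: 10:55–11:50, 15:25–15:40.
Gita ∩ Carlos ∩ Hiro ∩ Ines: 10:55–11:50, 15:25–15:40.
Gita ∩ Carlos ∩ Hiro ∩ Ines ∩ Brynn: 10:55–11:05.
Total common minutes: 10.

10 minutes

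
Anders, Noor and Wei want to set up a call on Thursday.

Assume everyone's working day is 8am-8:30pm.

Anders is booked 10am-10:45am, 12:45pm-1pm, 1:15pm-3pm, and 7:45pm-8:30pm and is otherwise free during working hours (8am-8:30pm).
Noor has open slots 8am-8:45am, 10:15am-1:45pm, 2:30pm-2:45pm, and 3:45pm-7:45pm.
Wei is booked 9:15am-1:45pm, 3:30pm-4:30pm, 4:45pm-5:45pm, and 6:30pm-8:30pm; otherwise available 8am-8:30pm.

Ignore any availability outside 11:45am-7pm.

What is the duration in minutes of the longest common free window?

Anders free within 08:00–20:30: 08:00–10:00, 10:45–12:45, 13:00–13:15, 15:00–19:45.
Wei free within 08:00–20:30: 08:00–09:15, 13:45–15:30, 16:30–16:45, 17:45–18:30.
Anders ∩ Noor: 08:00–08:45, 10:45–12:45, 13:00–13:15, 15:45–19:45.
Anders ∩ Noor ∩ Wei: 08:00–08:45, 16:30–16:45, 17:45–18:30.
Restricted to 11:45–19:00: 16:30–16:45, 17:45–18:30.
Common window lengths: 15, 45 min; longest is 45.

45 minutes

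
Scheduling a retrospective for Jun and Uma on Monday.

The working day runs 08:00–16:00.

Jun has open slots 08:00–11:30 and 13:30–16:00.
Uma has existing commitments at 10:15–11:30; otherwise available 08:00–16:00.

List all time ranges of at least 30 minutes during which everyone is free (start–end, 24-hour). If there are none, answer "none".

Uma free within 08:00–16:00: 08:00–10:15, 11:30–16:00.
Jun ∩ Uma: 08:00–10:15, 13:30–16:00.
Windows ≥ 30 min: 08:00–10:15, 13:30–16:00.

08:00–10:15, 13:30–16:00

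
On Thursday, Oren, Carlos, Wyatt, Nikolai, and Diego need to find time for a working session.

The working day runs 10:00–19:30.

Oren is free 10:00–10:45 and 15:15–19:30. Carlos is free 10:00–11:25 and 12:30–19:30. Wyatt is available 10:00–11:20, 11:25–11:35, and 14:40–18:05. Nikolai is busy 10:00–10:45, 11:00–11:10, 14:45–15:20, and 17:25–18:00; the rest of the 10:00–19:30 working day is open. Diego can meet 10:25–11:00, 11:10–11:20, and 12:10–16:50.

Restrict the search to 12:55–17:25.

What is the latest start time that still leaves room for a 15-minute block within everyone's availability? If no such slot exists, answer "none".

Nikolai free within 10:00–19:30: 10:45–11:00, 11:10–14:45, 15:20–17:25, 18:00–19:30.
Oren ∩ Carlos: 10:00–10:45, 15:15–19:30.
Oren ∩ Carlos ∩ Wyatt: 10:00–10:45, 15:15–18:05.
Oren ∩ Carlos ∩ Wyatt ∩ Nikolai: 15:20–17:25, 18:00–18:05.
Oren ∩ Carlos ∩ Wyatt ∩ Nikolai ∩ Diego: 15:20–16:50.
Restricted to 12:55–17:25: 15:20–16:50.
Windows ≥ 15 min: 15:20–16:50.
Latest start in the last window 15:20–16:50 is 16:50 − 15 min = 16:35.

16:35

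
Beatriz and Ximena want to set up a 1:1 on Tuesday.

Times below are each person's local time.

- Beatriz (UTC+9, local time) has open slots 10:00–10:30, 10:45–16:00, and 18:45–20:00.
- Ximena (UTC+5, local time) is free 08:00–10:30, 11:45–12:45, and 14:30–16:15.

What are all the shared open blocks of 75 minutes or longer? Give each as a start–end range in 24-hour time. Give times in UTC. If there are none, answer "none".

Beatriz → UTC: 01:00–01:30, 01:45–07:00, 09:45–11:00.
Ximena → UTC: 03:00–05:30, 06:45–07:45, 09:30–11:15.
Beatriz ∩ Ximena: 03:00–05:30, 06:45–07:00, 09:45–11:00.
Windows ≥ 75 min: 03:00–05:30, 09:45–11:00.

03:00–05:30, 09:45–11:00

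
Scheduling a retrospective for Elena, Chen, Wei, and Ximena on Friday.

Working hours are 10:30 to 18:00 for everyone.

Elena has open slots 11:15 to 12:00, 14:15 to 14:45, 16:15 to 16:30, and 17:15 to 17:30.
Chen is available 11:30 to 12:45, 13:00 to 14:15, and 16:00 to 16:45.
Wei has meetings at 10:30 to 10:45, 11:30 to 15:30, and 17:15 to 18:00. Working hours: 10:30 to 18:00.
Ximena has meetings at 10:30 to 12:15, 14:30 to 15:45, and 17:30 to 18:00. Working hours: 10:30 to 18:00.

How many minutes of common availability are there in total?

Wei free within 10:30–18:00: 10:45–11:30, 15:30–17:15.
Ximena free within 10:30–18:00: 12:15–14:30, 15:45–17:30.
Elena ∩ Chen: 11:30–12:00, 16:15–16:30.
Elena ∩ Chen ∩ Wei: 16:15–16:30.
Elena ∩ Chen ∩ Wei ∩ Ximena: 16:15–16:30.
Total common minutes: 15.

15 minutes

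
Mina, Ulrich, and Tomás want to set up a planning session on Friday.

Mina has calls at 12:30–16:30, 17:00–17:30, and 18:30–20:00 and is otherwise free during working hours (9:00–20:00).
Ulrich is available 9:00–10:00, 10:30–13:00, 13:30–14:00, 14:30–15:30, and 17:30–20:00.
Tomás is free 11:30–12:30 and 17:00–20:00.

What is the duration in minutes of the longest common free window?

Mina free within 09:00–20:00: 09:00–12:30, 16:30–17:00, 17:30–18:30.
Mina ∩ Ulrich: 09:00–10:00, 10:30–12:30, 17:30–18:30.
Mina ∩ Ulrich ∩ Tomás: 11:30–12:30, 17:30–18:30.
Common window lengths: 60, 60 min; longest is 60.

60 minutes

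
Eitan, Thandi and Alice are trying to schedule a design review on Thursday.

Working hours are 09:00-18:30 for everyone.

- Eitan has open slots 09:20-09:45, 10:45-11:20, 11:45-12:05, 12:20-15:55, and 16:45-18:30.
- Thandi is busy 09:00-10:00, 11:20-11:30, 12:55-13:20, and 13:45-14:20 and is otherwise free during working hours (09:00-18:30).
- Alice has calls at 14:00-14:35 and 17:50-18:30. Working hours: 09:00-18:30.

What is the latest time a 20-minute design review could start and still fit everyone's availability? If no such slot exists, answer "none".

Thandi free within 09:00–18:30: 10:00–11:20, 11:30–12:55, 13:20–13:45, 14:20–18:30.
Alice free within 09:00–18:30: 09:00–14:00, 14:35–17:50.
Eitan ∩ Thandi: 10:45–11:20, 11:45–12:05, 12:20–12:55, 13:20–13:45, 14:20–15:55, 16:45–18:30.
Eitan ∩ Thandi ∩ Alice: 10:45–11:20, 11:45–12:05, 12:20–12:55, 13:20–13:45, 14:35–15:55, 16:45–17:50.
Windows ≥ 20 min: 10:45–11:20, 11:45–12:05, 12:20–12:55, 13:20–13:45, 14:35–15:55, 16:45–17:50.
Latest start in the last window 16:45–17:50 is 17:50 − 20 min = 17:30.

17:30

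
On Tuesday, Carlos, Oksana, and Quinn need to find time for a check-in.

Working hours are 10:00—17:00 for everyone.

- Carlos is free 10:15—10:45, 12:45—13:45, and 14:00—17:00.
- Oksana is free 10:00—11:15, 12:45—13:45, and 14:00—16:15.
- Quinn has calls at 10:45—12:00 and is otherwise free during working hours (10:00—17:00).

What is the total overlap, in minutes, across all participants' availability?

Quinn free within 10:00–17:00: 10:00–10:45, 12:00–17:00.
Carlos ∩ Oksana: 10:15–10:45, 12:45–13:45, 14:00–16:15.
Carlos ∩ Oksana ∩ Quinn: 10:15–10:45, 12:45–13:45, 14:00–16:15.
Total common minutes: 30 + 60 + 135 = 225.

225 minutes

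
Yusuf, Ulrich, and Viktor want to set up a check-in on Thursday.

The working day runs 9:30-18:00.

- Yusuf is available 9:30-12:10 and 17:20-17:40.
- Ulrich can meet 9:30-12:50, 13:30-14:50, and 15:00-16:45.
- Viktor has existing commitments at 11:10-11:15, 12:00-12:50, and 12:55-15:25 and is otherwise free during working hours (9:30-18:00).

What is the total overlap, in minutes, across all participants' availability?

Viktor free within 09:30–18:00: 09:30–11:10, 11:15–12:00, 12:50–12:55, 15:25–18:00.
Yusuf ∩ Ulrich: 09:30–12:10.
Yusuf ∩ Ulrich ∩ Viktor: 09:30–11:10, 11:15–12:00.
Total common minutes: 100 + 45 = 145.

145 minutes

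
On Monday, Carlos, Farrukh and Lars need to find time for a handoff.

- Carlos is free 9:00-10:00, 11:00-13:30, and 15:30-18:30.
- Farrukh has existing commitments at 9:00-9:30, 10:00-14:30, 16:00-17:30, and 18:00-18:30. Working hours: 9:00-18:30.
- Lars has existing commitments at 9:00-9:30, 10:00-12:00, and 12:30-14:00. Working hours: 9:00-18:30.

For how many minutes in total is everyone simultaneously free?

90 minutes

Farrukh free within 09:00–18:30: 09:30–10:00, 14:30–16:00, 17:30–18:00.
Lars free within 09:00–18:30: 09:30–10:00, 12:00–12:30, 14:00–18:30.
Carlos ∩ Farrukh: 09:30–10:00, 15:30–16:00, 17:30–18:00.
Carlos ∩ Farrukh ∩ Lars: 09:30–10:00, 15:30–16:00, 17:30–18:00.
Total common minutes: 30 + 30 + 30 = 90.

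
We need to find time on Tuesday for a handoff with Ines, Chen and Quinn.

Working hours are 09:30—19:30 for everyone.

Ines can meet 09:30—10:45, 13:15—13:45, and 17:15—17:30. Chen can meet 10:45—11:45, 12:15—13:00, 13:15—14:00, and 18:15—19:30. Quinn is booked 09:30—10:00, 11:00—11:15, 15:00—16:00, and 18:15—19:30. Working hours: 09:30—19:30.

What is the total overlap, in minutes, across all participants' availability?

30 minutes

Quinn free within 09:30–19:30: 10:00–11:00, 11:15–15:00, 16:00–18:15.
Ines ∩ Chen: 13:15–13:45.
Ines ∩ Chen ∩ Quinn: 13:15–13:45.
Total common minutes: 30.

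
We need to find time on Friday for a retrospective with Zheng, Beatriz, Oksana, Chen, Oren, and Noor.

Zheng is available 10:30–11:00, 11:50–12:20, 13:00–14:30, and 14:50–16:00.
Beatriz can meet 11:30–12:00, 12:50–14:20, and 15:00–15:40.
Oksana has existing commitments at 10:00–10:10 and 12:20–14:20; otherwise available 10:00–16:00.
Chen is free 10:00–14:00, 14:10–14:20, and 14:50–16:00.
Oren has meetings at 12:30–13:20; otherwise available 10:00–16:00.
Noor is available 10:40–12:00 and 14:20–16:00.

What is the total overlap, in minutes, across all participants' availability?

Oksana free within 10:00–16:00: 10:10–12:20, 14:20–16:00.
Oren free within 10:00–16:00: 10:00–12:30, 13:20–16:00.
Zheng ∩ Beatriz: 11:50–12:00, 13:00–14:20, 15:00–15:40.
Zheng ∩ Beatriz ∩ Oksana: 11:50–12:00, 15:00–15:40.
Zheng ∩ Beatriz ∩ Oksana ∩ Chen: 11:50–12:00, 15:00–15:40.
Zheng ∩ Beatriz ∩ Oksana ∩ Chen ∩ Oren: 11:50–12:00, 15:00–15:40.
Zheng ∩ Beatriz ∩ Oksana ∩ Chen ∩ Oren ∩ Noor: 11:50–12:00, 15:00–15:40.
Total common minutes: 10 + 40 = 50.

50 minutes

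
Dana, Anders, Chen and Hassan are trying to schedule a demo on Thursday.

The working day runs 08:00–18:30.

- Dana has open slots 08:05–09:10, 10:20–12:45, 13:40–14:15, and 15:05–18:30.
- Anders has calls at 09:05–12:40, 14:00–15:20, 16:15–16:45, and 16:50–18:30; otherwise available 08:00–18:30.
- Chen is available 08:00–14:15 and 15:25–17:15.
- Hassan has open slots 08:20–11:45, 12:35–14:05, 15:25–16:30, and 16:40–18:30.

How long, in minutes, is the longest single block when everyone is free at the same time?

Anders free within 08:00–18:30: 08:00–09:05, 12:40–14:00, 15:20–16:15, 16:45–16:50.
Dana ∩ Anders: 08:05–09:05, 12:40–12:45, 13:40–14:00, 15:20–16:15, 16:45–16:50.
Dana ∩ Anders ∩ Chen: 08:05–09:05, 12:40–12:45, 13:40–14:00, 15:25–16:15, 16:45–16:50.
Dana ∩ Anders ∩ Chen ∩ Hassan: 08:20–09:05, 12:40–12:45, 13:40–14:00, 15:25–16:15, 16:45–16:50.
Common window lengths: 45, 5, 20, 50, 5 min; longest is 50.

50 minutes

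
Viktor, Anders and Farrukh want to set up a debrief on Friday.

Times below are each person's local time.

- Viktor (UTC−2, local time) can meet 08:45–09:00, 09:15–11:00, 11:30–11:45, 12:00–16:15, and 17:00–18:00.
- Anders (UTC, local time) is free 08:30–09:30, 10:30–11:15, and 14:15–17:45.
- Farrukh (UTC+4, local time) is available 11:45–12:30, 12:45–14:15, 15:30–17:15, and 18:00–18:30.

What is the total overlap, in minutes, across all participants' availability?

15 minutes

Viktor → UTC: 10:45–11:00, 11:15–13:00, 13:30–13:45, 14:00–18:15, 19:00–20:00.
Anders → UTC: 08:30–09:30, 10:30–11:15, 14:15–17:45.
Farrukh → UTC: 07:45–08:30, 08:45–10:15, 11:30–13:15, 14:00–14:30.
Viktor ∩ Anders: 10:45–11:00, 14:15–17:45.
Viktor ∩ Anders ∩ Farrukh: 14:15–14:30.
Total common minutes: 15.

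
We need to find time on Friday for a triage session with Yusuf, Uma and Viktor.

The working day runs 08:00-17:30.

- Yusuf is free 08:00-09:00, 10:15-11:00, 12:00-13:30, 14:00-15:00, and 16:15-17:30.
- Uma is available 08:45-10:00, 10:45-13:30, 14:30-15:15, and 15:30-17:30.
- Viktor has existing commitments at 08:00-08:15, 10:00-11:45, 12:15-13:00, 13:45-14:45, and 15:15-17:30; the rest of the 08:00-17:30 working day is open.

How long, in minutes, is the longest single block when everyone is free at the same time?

Viktor free within 08:00–17:30: 08:15–10:00, 11:45–12:15, 13:00–13:45, 14:45–15:15.
Yusuf ∩ Uma: 08:45–09:00, 10:45–11:00, 12:00–13:30, 14:30–15:00, 16:15–17:30.
Yusuf ∩ Uma ∩ Viktor: 08:45–09:00, 12:00–12:15, 13:00–13:30, 14:45–15:00.
Common window lengths: 15, 15, 30, 15 min; longest is 30.

30 minutes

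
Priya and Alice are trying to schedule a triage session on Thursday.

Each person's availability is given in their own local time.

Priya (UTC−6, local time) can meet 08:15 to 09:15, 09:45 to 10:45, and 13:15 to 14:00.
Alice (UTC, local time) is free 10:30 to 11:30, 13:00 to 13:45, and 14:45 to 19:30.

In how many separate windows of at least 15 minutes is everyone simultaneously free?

Priya → UTC: 14:15–15:15, 15:45–16:45, 19:15–20:00.
Alice → UTC: 10:30–11:30, 13:00–13:45, 14:45–19:30.
Priya ∩ Alice: 14:45–15:15, 15:45–16:45, 19:15–19:30.
Windows ≥ 15 min: 14:45–15:15, 15:45–16:45, 19:15–19:30.
That's 3 windows.

3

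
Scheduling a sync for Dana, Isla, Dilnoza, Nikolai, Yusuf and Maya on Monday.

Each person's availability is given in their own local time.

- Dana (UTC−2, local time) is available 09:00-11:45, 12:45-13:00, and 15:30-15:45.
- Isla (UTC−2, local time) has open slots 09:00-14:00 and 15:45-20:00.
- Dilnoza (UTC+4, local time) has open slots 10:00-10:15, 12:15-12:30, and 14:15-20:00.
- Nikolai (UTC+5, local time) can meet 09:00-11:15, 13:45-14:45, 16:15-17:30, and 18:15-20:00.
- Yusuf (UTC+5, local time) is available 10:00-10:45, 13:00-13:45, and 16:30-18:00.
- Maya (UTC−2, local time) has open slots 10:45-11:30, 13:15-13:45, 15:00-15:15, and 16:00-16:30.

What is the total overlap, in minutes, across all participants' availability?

Dana → UTC: 11:00–13:45, 14:45–15:00, 17:30–17:45.
Isla → UTC: 11:00–16:00, 17:45–22:00.
Dilnoza → UTC: 06:00–06:15, 08:15–08:30, 10:15–16:00.
Nikolai → UTC: 04:00–06:15, 08:45–09:45, 11:15–12:30, 13:15–15:00.
Yusuf → UTC: 05:00–05:45, 08:00–08:45, 11:30–13:00.
Maya → UTC: 12:45–13:30, 15:15–15:45, 17:00–17:15, 18:00–18:30.
Dana ∩ Isla: 11:00–13:45, 14:45–15:00.
Dana ∩ Isla ∩ Dilnoza: 11:00–13:45, 14:45–15:00.
Dana ∩ Isla ∩ Dilnoza ∩ Nikolai: 11:15–12:30, 13:15–13:45, 14:45–15:00.
Dana ∩ Isla ∩ Dilnoza ∩ Nikolai ∩ Yusuf: 11:30–12:30.
Dana ∩ Isla ∩ Dilnoza ∩ Nikolai ∩ Yusuf ∩ Maya: (none).
Total common minutes: 0.

0 minutes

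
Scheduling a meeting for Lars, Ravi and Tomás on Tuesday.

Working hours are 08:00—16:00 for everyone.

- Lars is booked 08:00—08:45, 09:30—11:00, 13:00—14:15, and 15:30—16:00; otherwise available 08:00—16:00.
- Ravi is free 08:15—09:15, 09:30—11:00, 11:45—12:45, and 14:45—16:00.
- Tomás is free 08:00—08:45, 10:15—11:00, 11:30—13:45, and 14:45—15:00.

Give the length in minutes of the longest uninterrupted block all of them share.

Lars free within 08:00–16:00: 08:45–09:30, 11:00–13:00, 14:15–15:30.
Lars ∩ Ravi: 08:45–09:15, 11:45–12:45, 14:45–15:30.
Lars ∩ Ravi ∩ Tomás: 11:45–12:45, 14:45–15:00.
Common window lengths: 60, 15 min; longest is 60.

60 minutes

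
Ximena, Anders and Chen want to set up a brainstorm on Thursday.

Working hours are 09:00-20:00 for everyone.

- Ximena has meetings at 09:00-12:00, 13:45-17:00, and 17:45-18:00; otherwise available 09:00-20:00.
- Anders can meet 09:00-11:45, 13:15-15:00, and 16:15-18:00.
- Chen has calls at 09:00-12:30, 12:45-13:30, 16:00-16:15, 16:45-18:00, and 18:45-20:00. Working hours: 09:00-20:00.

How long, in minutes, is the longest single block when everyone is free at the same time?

15 minutes

Ximena free within 09:00–20:00: 12:00–13:45, 17:00–17:45, 18:00–20:00.
Chen free within 09:00–20:00: 12:30–12:45, 13:30–16:00, 16:15–16:45, 18:00–18:45.
Ximena ∩ Anders: 13:15–13:45, 17:00–17:45.
Ximena ∩ Anders ∩ Chen: 13:30–13:45.
Single common window of 15 minutes.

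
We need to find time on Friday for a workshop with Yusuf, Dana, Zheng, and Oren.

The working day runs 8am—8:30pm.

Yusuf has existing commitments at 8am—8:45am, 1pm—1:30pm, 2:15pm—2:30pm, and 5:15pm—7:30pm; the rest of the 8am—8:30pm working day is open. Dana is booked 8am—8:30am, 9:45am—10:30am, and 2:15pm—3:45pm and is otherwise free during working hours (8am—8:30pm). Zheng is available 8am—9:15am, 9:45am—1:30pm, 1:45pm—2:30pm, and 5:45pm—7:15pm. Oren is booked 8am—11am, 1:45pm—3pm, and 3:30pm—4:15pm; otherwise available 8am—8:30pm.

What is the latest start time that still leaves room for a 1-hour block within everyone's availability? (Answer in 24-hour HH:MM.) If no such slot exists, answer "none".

12:00

Yusuf free within 08:00–20:30: 08:45–13:00, 13:30–14:15, 14:30–17:15, 19:30–20:30.
Dana free within 08:00–20:30: 08:30–09:45, 10:30–14:15, 15:45–20:30.
Oren free within 08:00–20:30: 11:00–13:45, 15:00–15:30, 16:15–20:30.
Yusuf ∩ Dana: 08:45–09:45, 10:30–13:00, 13:30–14:15, 15:45–17:15, 19:30–20:30.
Yusuf ∩ Dana ∩ Zheng: 08:45–09:15, 10:30–13:00, 13:45–14:15.
Yusuf ∩ Dana ∩ Zheng ∩ Oren: 11:00–13:00.
Windows ≥ 60 min: 11:00–13:00.
Latest start in the last window 11:00–13:00 is 13:00 − 60 min = 12:00.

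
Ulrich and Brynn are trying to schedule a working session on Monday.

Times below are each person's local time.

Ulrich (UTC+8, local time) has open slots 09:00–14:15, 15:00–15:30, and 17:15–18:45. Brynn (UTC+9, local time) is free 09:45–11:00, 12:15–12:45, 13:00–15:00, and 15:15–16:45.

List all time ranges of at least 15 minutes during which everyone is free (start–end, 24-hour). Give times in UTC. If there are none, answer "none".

Ulrich → UTC: 01:00–06:15, 07:00–07:30, 09:15–10:45.
Brynn → UTC: 00:45–02:00, 03:15–03:45, 04:00–06:00, 06:15–07:45.
Ulrich ∩ Brynn: 01:00–02:00, 03:15–03:45, 04:00–06:00, 07:00–07:30.
Windows ≥ 15 min: 01:00–02:00, 03:15–03:45, 04:00–06:00, 07:00–07:30.

01:00–02:00, 03:15–03:45, 04:00–06:00, 07:00–07:30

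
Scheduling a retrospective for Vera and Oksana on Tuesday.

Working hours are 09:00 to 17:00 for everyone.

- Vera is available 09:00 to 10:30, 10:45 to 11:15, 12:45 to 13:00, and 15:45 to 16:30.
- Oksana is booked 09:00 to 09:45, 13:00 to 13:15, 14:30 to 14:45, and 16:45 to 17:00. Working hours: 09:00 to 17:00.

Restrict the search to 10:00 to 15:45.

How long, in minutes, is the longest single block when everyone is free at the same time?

30 minutes

Oksana free within 09:00–17:00: 09:45–13:00, 13:15–14:30, 14:45–16:45.
Vera ∩ Oksana: 09:45–10:30, 10:45–11:15, 12:45–13:00, 15:45–16:30.
Restricted to 10:00–15:45: 10:00–10:30, 10:45–11:15, 12:45–13:00.
Common window lengths: 30, 30, 15 min; longest is 30.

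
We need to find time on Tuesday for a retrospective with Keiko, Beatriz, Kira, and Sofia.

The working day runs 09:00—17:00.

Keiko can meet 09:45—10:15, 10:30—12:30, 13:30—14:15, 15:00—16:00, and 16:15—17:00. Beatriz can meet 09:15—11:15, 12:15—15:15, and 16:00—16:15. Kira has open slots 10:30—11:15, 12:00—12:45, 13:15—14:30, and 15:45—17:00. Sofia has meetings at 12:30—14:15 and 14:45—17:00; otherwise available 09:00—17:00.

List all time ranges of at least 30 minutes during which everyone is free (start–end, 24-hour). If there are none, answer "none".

10:30–11:15

Sofia free within 09:00–17:00: 09:00–12:30, 14:15–14:45.
Keiko ∩ Beatriz: 09:45–10:15, 10:30–11:15, 12:15–12:30, 13:30–14:15, 15:00–15:15.
Keiko ∩ Beatriz ∩ Kira: 10:30–11:15, 12:15–12:30, 13:30–14:15.
Keiko ∩ Beatriz ∩ Kira ∩ Sofia: 10:30–11:15, 12:15–12:30.
Windows ≥ 30 min: 10:30–11:15.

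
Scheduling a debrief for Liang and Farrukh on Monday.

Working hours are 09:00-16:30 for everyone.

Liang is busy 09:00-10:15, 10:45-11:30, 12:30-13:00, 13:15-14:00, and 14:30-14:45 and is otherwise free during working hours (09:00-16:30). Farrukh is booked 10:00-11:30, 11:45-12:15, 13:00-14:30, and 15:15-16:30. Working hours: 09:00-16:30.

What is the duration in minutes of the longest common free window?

30 minutes

Liang free within 09:00–16:30: 10:15–10:45, 11:30–12:30, 13:00–13:15, 14:00–14:30, 14:45–16:30.
Farrukh free within 09:00–16:30: 09:00–10:00, 11:30–11:45, 12:15–13:00, 14:30–15:15.
Liang ∩ Farrukh: 11:30–11:45, 12:15–12:30, 14:45–15:15.
Common window lengths: 15, 15, 30 min; longest is 30.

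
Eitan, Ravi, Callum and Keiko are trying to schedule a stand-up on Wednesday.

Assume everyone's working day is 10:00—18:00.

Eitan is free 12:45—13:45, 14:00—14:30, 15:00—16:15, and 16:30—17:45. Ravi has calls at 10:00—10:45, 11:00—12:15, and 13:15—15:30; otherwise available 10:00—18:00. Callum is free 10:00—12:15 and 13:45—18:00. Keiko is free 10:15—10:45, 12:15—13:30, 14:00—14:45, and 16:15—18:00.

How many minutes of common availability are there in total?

Ravi free within 10:00–18:00: 10:45–11:00, 12:15–13:15, 15:30–18:00.
Eitan ∩ Ravi: 12:45–13:15, 15:30–16:15, 16:30–17:45.
Eitan ∩ Ravi ∩ Callum: 15:30–16:15, 16:30–17:45.
Eitan ∩ Ravi ∩ Callum ∩ Keiko: 16:30–17:45.
Total common minutes: 75.

75 minutes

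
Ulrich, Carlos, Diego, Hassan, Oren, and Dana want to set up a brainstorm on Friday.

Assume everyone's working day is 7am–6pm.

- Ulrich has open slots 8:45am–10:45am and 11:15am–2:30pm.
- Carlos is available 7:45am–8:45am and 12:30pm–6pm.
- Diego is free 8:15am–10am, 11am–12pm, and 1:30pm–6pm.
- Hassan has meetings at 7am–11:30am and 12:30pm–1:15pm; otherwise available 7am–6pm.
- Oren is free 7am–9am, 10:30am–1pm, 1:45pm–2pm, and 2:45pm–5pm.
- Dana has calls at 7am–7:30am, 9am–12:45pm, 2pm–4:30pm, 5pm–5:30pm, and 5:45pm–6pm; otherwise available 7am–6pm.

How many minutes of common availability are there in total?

15 minutes

Hassan free within 07:00–18:00: 11:30–12:30, 13:15–18:00.
Dana free within 07:00–18:00: 07:30–09:00, 12:45–14:00, 16:30–17:00, 17:30–17:45.
Ulrich ∩ Carlos: 12:30–14:30.
Ulrich ∩ Carlos ∩ Diego: 13:30–14:30.
Ulrich ∩ Carlos ∩ Diego ∩ Hassan: 13:30–14:30.
Ulrich ∩ Carlos ∩ Diego ∩ Hassan ∩ Oren: 13:45–14:00.
Ulrich ∩ Carlos ∩ Diego ∩ Hassan ∩ Oren ∩ Dana: 13:45–14:00.
Total common minutes: 15.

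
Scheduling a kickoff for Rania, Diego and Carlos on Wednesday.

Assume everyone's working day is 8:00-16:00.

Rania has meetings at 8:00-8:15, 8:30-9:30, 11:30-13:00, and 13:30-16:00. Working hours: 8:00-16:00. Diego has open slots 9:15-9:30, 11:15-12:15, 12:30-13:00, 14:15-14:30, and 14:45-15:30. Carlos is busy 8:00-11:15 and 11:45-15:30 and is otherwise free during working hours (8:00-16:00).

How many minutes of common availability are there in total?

Rania free within 08:00–16:00: 08:15–08:30, 09:30–11:30, 13:00–13:30.
Carlos free within 08:00–16:00: 11:15–11:45, 15:30–16:00.
Rania ∩ Diego: 11:15–11:30.
Rania ∩ Diego ∩ Carlos: 11:15–11:30.
Total common minutes: 15.

15 minutes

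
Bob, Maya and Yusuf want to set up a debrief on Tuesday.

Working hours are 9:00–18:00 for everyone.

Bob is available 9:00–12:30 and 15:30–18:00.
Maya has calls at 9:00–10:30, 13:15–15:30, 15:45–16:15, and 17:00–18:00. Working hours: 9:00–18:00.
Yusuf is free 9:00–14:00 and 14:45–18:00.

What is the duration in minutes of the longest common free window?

Maya free within 09:00–18:00: 10:30–13:15, 15:30–15:45, 16:15–17:00.
Bob ∩ Maya: 10:30–12:30, 15:30–15:45, 16:15–17:00.
Bob ∩ Maya ∩ Yusuf: 10:30–12:30, 15:30–15:45, 16:15–17:00.
Common window lengths: 120, 15, 45 min; longest is 120.

120 minutes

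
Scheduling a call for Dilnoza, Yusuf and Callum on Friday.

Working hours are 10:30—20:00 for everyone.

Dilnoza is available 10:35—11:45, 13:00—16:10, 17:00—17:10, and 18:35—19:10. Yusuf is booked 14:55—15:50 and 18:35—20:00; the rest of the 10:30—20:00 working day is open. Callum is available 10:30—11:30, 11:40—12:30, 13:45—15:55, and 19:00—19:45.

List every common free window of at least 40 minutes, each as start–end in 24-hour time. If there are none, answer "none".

10:35–11:30, 13:45–14:55

Yusuf free within 10:30–20:00: 10:30–14:55, 15:50–18:35.
Dilnoza ∩ Yusuf: 10:35–11:45, 13:00–14:55, 15:50–16:10, 17:00–17:10.
Dilnoza ∩ Yusuf ∩ Callum: 10:35–11:30, 11:40–11:45, 13:45–14:55, 15:50–15:55.
Windows ≥ 40 min: 10:35–11:30, 13:45–14:55.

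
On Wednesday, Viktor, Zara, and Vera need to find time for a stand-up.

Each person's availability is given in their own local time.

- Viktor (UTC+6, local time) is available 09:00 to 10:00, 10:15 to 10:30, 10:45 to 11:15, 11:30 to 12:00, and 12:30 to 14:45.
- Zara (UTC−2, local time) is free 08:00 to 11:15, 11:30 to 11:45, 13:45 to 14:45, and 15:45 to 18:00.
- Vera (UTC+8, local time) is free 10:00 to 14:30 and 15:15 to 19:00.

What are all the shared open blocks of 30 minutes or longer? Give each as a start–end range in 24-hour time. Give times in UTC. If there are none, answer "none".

none

Viktor → UTC: 03:00–04:00, 04:15–04:30, 04:45–05:15, 05:30–06:00, 06:30–08:45.
Zara → UTC: 10:00–13:15, 13:30–13:45, 15:45–16:45, 17:45–20:00.
Vera → UTC: 02:00–06:30, 07:15–11:00.
Viktor ∩ Zara: (none).
Viktor ∩ Zara ∩ Vera: (none).
Windows ≥ 30 min: (none).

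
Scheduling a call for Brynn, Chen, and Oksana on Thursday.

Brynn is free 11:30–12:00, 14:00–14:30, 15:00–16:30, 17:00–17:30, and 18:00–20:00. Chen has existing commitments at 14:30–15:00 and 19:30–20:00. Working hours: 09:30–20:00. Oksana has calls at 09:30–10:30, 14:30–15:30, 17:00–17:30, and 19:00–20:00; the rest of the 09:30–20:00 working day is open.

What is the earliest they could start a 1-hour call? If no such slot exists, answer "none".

Chen free within 09:30–20:00: 09:30–14:30, 15:00–19:30.
Oksana free within 09:30–20:00: 10:30–14:30, 15:30–17:00, 17:30–19:00.
Brynn ∩ Chen: 11:30–12:00, 14:00–14:30, 15:00–16:30, 17:00–17:30, 18:00–19:30.
Brynn ∩ Chen ∩ Oksana: 11:30–12:00, 14:00–14:30, 15:30–16:30, 18:00–19:00.
Windows ≥ 60 min: 15:30–16:30, 18:00–19:00.
Earliest such window starts at 15:30.

15:30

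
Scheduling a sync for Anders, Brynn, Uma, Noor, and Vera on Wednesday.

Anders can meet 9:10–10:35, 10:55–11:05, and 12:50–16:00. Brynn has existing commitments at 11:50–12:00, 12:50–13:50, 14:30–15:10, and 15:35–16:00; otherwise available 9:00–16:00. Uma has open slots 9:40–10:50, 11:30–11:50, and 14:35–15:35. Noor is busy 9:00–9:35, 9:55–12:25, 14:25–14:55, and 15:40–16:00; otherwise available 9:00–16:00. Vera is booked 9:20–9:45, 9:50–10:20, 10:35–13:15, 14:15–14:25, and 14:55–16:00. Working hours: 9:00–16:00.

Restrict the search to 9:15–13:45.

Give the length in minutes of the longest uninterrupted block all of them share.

Brynn free within 09:00–16:00: 09:00–11:50, 12:00–12:50, 13:50–14:30, 15:10–15:35.
Noor free within 09:00–16:00: 09:35–09:55, 12:25–14:25, 14:55–15:40.
Vera free within 09:00–16:00: 09:00–09:20, 09:45–09:50, 10:20–10:35, 13:15–14:15, 14:25–14:55.
Anders ∩ Brynn: 09:10–10:35, 10:55–11:05, 13:50–14:30, 15:10–15:35.
Anders ∩ Brynn ∩ Uma: 09:40–10:35, 15:10–15:35.
Anders ∩ Brynn ∩ Uma ∩ Noor: 09:40–09:55, 15:10–15:35.
Anders ∩ Brynn ∩ Uma ∩ Noor ∩ Vera: 09:45–09:50.
Restricted to 09:15–13:45: 09:45–09:50.
Single common window of 5 minutes.

5 minutes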